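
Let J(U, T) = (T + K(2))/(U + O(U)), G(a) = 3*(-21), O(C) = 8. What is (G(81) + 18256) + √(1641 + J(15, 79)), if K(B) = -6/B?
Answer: 18193 + √869837/23 ≈ 18234.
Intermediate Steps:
G(a) = -63
J(U, T) = (-3 + T)/(8 + U) (J(U, T) = (T - 6/2)/(U + 8) = (T - 6*½)/(8 + U) = (T - 3)/(8 + U) = (-3 + T)/(8 + U))
(G(81) + 18256) + √(1641 + J(15, 79)) = (-63 + 18256) + √(1641 + (-3 + 79)/(8 + 15)) = 18193 + √(1641 + 76/23) = 18193 + √(37819/23) = 18193 + √869837/23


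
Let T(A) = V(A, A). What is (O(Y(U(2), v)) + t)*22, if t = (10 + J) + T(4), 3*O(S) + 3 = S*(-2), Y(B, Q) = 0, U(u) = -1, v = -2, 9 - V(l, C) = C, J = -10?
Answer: 88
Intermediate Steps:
V(l, C) = 9 - C
T(A) = 9 - A
O(S) = -1 - 2*S/3 (O(S) = -1 + (S*(-2))/3 = -1 + (-2*S)/3 = -1 - 2*S/3)
t = 5 (t = (10 - 10) + (9 - 1*4) = 0 + (9 - 4) = 0 + 5 = 5)
(O(Y(U(2), v)) + t)*22 = ((-1 - 2/3*0) + 5)*22 = ((-1 + 0) + 5)*22 = (-1 + 5)*22 = 4*22 = 88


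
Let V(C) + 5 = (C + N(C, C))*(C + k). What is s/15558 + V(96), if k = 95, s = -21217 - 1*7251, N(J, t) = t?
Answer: 285218359/7779 ≈ 36665.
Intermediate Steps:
s = -28468 (s = -21217 - 7251 = -28468)
V(C) = -5 + 2*C*(95 + C) (V(C) = -5 + (C + C)*(C + 95) = -5 + (2*C)*(95 + C) = -5 + 2*C*(95 + C))
s/15558 + V(96) = -28468/15558 + (-5 + 2*96² + 190*96) = -28468*1/15558 + (-5 + 2*9216 + 18240) = -14234/7779 + (-5 + 18432 + 18240) = -14234/7779 + 36667 = 285218359/7779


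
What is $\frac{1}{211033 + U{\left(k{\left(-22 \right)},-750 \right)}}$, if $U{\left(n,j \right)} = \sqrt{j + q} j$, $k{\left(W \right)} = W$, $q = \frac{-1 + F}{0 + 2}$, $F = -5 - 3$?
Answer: $\frac{211033}{44959333339} + \frac{375 i \sqrt{3018}}{44959333339} \approx 4.6939 \cdot 10^{-6} + 4.5822 \cdot 10^{-7} i$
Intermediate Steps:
$F = -8$ ($F = -5 - 3 = -8$)
$q = - \frac{9}{2}$ ($q = \frac{-1 - 8}{0 + 2} = - \frac{9}{2} \approx -4.5$)
$U{\left(n,j \right)} = j \sqrt{- \frac{9}{2} + j}$ ($U{\left(n,j \right)} = \sqrt{j - \frac{9}{2}} j = \sqrt{- \frac{9}{2} + j} j = j \sqrt{- \frac{9}{2} + j}$)
$\frac{1}{211033 + U{\left(k{\left(-22 \right)},-750 \right)}} = \frac{1}{211033 + \frac{1}{2} \left(-750\right) \sqrt{-18 + 4 \left(-750\right)}} = \frac{1}{211033 + \frac{1}{2} \left(-750\right) \sqrt{-18 - 3000}} = \frac{1}{211033 + \frac{1}{2} \left(-750\right) \sqrt{-3018}} = \frac{1}{211033 + \frac{1}{2} \left(-750\right) i \sqrt{3018}} = \frac{1}{211033 - 375 i \sqrt{3018}}$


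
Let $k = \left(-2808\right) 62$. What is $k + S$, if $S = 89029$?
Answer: $-85067$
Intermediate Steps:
$k = -174096$
$k + S = -174096 + 89029 = -85067$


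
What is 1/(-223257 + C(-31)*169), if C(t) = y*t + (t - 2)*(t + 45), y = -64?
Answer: 1/33961 ≈ 2.9446e-5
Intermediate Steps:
C(t) = -64*t + (-2 + t)*(45 + t) (C(t) = -64*t + (t - 2)*(t + 45) = -64*t + (-2 + t)*(45 + t))
1/(-223257 + C(-31)*169) = 1/(-223257 + (-90 + (-31)² - 21*(-31))*169) = 1/(-223257 + (-90 + 961 + 651)*169) = 1/(-223257 + 1522*169) = 1/(-223257 + 257218) = 1/33961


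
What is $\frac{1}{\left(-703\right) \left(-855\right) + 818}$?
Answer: $\frac{1}{601883} \approx 1.6615 \cdot 10^{-6}$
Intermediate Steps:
$\frac{1}{\left(-703\right) \left(-855\right) + 818} = \frac{1}{601065 + 818} = \frac{1}{601883}$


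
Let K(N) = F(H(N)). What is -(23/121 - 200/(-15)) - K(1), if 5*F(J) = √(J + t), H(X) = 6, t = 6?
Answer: -4909/363 - 2*√3/5 ≈ -14.216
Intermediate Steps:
F(J) = √(6 + J)/5 (F(J) = √(J + 6)/5 = √(6 + J)/5)
K(N) = 2*√3/5 (K(N) = √(6 + 6)/5 = √12/5 = (2*√3)/5 = 2*√3/5)
-(23/121 - 200/(-15)) - K(1) = -(23/121 - 200/(-15)) - 2*√3/5 = -(23*(1/121) - 200*(-1/15)) - 2*√3/5 = -(23/121 + 40/3) - 2*√3/5 = -1*4909/363 - 2*√3/5 = -4909/363 - 2*√3/5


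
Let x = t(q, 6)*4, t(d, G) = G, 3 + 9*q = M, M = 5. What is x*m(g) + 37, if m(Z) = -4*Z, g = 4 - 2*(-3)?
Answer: -923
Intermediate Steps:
g = 10 (g = 4 + 6 = 10)
q = 2/9 (q = -⅓ + (⅑)*5 = -⅓ + 5/9 = 2/9 ≈ 0.22222)
x = 24 (x = 6*4 = 24)
x*m(g) + 37 = 24*(-4*10) + 37 = 24*(-40) + 37 = -960 + 37 = -923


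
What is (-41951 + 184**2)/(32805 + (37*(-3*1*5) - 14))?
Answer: -8095/32236 ≈ -0.25112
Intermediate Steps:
(-41951 + 184**2)/(32805 + (37*(-3*1*5) - 14)) = (-41951 + 33856)/(32805 + (37*(-3*5) - 14)) = -8095/(32805 + (37*(-15) - 14)) = -8095/(32805 + (-555 - 14)) = -8095/(32805 - 569) = -8095/32236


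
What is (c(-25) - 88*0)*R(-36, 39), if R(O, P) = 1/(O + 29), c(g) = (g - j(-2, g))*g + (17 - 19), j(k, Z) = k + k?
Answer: -523/7 ≈ -74.714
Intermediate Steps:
j(k, Z) = 2*k
c(g) = -2 + g*(4 + g) (c(g) = (g - 2*(-2))*g + (17 - 19) = (g - 1*(-4))*g - 2 = (g + 4)*g - 2 = (4 + g)*g - 2 = g*(4 + g) - 2 = -2 + g*(4 + g))
R(O, P) = 1/(29 + O)
(c(-25) - 88*0)*R(-36, 39) = ((-2 + (-25)² + 4*(-25)) - 88*0)/(29 - 36) = ((-2 + 625 - 100) + 0)/(-7) = (523 + 0)*(-⅐) = 523*(-⅐) = -523/7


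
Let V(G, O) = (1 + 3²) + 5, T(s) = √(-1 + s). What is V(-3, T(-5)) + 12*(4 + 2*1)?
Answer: 87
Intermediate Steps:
V(G, O) = 15 (V(G, O) = (1 + 9) + 5 = 10 + 5 = 15)
V(-3, T(-5)) + 12*(4 + 2*1) = 15 + 12*(4 + 2*1) = 15 + 12*(4 + 2) = 15 + 12*6 = 15 + 72 = 87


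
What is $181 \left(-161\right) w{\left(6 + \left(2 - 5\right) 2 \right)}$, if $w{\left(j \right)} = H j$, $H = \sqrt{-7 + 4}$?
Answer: $0$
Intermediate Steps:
$H = i \sqrt{3}$ ($H = \sqrt{-3} = i \sqrt{3} \approx 1.732 i$)
$w{\left(j \right)} = i j \sqrt{3}$ ($w{\left(j \right)} = i \sqrt{3} j = i j \sqrt{3}$)
$181 \left(-161\right) w{\left(6 + \left(2 - 5\right) 2 \right)} = 181 \left(-161\right) i \left(6 + \left(2 - 5\right) 2\right) \sqrt{3} = - 29141 i \left(6 - 6\right) \sqrt{3} = - 29141 i 0 \sqrt{3} = \left(-29141\right) 0 = 0$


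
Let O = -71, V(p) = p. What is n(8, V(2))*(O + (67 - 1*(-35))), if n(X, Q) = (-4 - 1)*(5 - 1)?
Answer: -620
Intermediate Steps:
n(X, Q) = -20 (n(X, Q) = -5*4 = -20)
n(8, V(2))*(O + (67 - 1*(-35))) = -20*(-71 + (67 - 1*(-35))) = -20*(-71 + (67 + 35)) = -20*(-71 + 102) = -20*31 = -620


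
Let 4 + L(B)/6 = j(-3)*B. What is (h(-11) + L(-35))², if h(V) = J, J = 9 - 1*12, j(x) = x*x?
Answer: 3674889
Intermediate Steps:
j(x) = x²
J = -3 (J = 9 - 12 = -3)
h(V) = -3
L(B) = -24 + 54*B (L(B) = -24 + 6*((-3)²*B) = -24 + 6*(9*B) = -24 + 54*B)
(h(-11) + L(-35))² = (-3 + (-24 + 54*(-35)))² = (-3 + (-24 - 1890))² = (-3 - 1914)² = (-1917)² = 3674889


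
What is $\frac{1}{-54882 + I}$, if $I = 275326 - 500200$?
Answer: $- \frac{1}{279756} \approx -3.5745 \cdot 10^{-6}$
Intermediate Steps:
$I = -224874$
$\frac{1}{-54882 + I} = \frac{1}{-54882 - 224874} = \frac{1}{-279756} = - \frac{1}{279756}$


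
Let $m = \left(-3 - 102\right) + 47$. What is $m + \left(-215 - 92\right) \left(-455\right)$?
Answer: $139627$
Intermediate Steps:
$m = -58$ ($m = -105 + 47 = -58$)
$m + \left(-215 - 92\right) \left(-455\right) = -58 + \left(-215 - 92\right) \left(-455\right) = -58 - -139685 = -58 + 139685 = 139627$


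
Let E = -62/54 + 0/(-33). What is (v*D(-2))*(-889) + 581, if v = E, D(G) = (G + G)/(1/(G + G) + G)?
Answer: 582127/243 ≈ 2395.6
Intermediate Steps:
E = -31/27 (E = -62*1/54 + 0*(-1/33) = -31/27 + 0 = -31/27 ≈ -1.1481)
D(G) = 2*G/(G + 1/(2*G)) (D(G) = (2*G)/(1/(2*G) + G) = (2*G)/(G + 1/(2*G)) = 2*G/(G + 1/(2*G)))
v = -31/27 ≈ -1.1481
(v*D(-2))*(-889) + 581 = -124*(-2)**2/(27*(1 + 2*(-2)**2))*(-889) + 581 = -124*4/(27*(1 + 2*4))*(-889) + 581 = -124*4/(27*(1 + 8))*(-889) + 581 = -124*4/(27*9)*(-889) + 581 = -31/27*16/9*(-889) + 581 = -496/243*(-889) + 581 = 440944/243 + 581 = 582127/243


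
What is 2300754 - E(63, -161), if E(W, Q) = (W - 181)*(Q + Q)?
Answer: 2262758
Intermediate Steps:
E(W, Q) = 2*Q*(-181 + W) (E(W, Q) = (-181 + W)*(2*Q) = 2*Q*(-181 + W))
2300754 - E(63, -161) = 2300754 - 2*(-161)*(-181 + 63) = 2300754 - 2*(-161)*(-118) = 2300754 - 1*37996 = 2300754 - 37996 = 2262758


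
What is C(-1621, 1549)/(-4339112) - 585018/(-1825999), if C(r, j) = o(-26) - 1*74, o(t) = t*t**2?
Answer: 183620536169/565943869492 ≈ 0.32445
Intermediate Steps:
o(t) = t**3
C(r, j) = -17650 (C(r, j) = (-26)**3 - 1*74 = -17576 - 74 = -17650)
C(-1621, 1549)/(-4339112) - 585018/(-1825999) = -17650/(-4339112) - 585018/(-1825999) = -17650*(-1/4339112) - 585018*(-1/1825999) = 8825/2169556 + 83574/260857 = 183620536169/565943869492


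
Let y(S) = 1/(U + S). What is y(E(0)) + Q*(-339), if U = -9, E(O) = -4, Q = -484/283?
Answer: 2132705/3679 ≈ 579.70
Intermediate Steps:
Q = -484/283 (Q = -484*1/283 = -484/283 ≈ -1.7102)
y(S) = 1/(-9 + S)
y(E(0)) + Q*(-339) = 1/(-9 - 4) - 484/283*(-339) = 1/(-13) + 164076/283 = -1/13 + 164076/283 = 2132705/3679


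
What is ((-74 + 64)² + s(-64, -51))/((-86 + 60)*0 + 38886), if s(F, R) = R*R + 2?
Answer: 901/12962 ≈ 0.069511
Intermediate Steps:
s(F, R) = 2 + R² (s(F, R) = R² + 2 = 2 + R²)
((-74 + 64)² + s(-64, -51))/((-86 + 60)*0 + 38886) = ((-74 + 64)² + (2 + (-51)²))/((-86 + 60)*0 + 38886) = ((-10)² + (2 + 2601))/(-26*0 + 38886) = (100 + 2603)/(0 + 38886) = 2703/38886 = 2703*(1/38886) = 901/12962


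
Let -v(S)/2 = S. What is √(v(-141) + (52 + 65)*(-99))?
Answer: I*√11301 ≈ 106.31*I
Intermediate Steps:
v(S) = -2*S
√(v(-141) + (52 + 65)*(-99)) = √(-2*(-141) + (52 + 65)*(-99)) = √(282 + 117*(-99)) = √(282 - 11583) = √(-11301) = I*√11301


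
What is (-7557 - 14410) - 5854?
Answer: -27821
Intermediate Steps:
(-7557 - 14410) - 5854 = -21967 - 5854 = -27821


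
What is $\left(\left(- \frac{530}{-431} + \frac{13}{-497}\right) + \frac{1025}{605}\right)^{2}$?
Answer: $\frac{5641073766554724}{671796997388209} \approx 8.397$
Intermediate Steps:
$\left(\left(- \frac{530}{-431} + \frac{13}{-497}\right) + \frac{1025}{605}\right)^{2} = \left(\left(\left(-530\right) \left(- \frac{1}{431}\right) + 13 \left(- \frac{1}{497}\right)\right) + 1025 \cdot \frac{1}{605}\right)^{2} = \left(\left(\frac{530}{431} - \frac{13}{497}\right) + \frac{205}{121}\right)^{2} = \left(\frac{257807}{214207} + \frac{205}{121}\right)^{2} = \left(\frac{75107082}{25919047}\right)^{2} = \frac{5641073766554724}{671796997388209}$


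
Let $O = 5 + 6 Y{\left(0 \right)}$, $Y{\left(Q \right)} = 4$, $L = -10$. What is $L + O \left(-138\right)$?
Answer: $-4012$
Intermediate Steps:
$O = 29$ ($O = 5 + 6 \cdot 4 = 5 + 24 = 29$)
$L + O \left(-138\right) = -10 + 29 \left(-138\right) = -10 - 4002 = -4012$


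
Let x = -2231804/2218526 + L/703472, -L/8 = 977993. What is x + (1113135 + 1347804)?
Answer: 240043563196895211/97541932642 ≈ 2.4609e+6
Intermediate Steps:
L = -7823944 (L = -8*977993 = -7823944)
x = -1182977175627/97541932642 (x = -2231804/2218526 - 7823944/703472 = -2231804*1/2218526 - 7823944*1/703472 = -1115902/1109263 - 977993/87934 = -1182977175627/97541932642 ≈ -12.128)
x + (1113135 + 1347804) = -1182977175627/97541932642 + (1113135 + 1347804) = -1182977175627/97541932642 + 2460939 = 240043563196895211/97541932642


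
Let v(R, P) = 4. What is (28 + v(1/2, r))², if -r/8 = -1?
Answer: 1024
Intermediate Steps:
r = 8 (r = -8*(-1) = 8)
(28 + v(1/2, r))² = (28 + 4)² = 32² = 1024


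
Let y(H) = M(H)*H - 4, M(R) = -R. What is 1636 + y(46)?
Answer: -484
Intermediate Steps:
y(H) = -4 - H**2 (y(H) = (-H)*H - 4 = -H**2 - 4 = -4 - H**2)
1636 + y(46) = 1636 + (-4 - 1*46**2) = 1636 + (-4 - 1*2116) = 1636 + (-4 - 2116) = 1636 - 2120 = -484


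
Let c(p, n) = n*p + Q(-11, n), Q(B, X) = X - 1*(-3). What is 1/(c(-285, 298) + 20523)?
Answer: -1/64106 ≈ -1.5599e-5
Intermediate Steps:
Q(B, X) = 3 + X (Q(B, X) = X + 3 = 3 + X)
c(p, n) = 3 + n + n*p (c(p, n) = n*p + (3 + n) = 3 + n + n*p)
1/(c(-285, 298) + 20523) = 1/((3 + 298 + 298*(-285)) + 20523) = 1/((3 + 298 - 84930) + 20523) = 1/(-84629 + 20523) = 1/(-64106) = -1/64106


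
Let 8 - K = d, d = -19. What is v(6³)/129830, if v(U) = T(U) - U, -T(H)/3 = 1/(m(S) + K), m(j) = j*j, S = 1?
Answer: -6051/3635240 ≈ -0.0016645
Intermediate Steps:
m(j) = j²
K = 27 (K = 8 - 1*(-19) = 8 + 19 = 27)
T(H) = -3/28 (T(H) = -3/(1² + 27) = -3/(1 + 27) = -3/28)
v(U) = -3/28 - U
v(6³)/129830 = (-3/28 - 1*6³)/129830 = (-3/28 - 1*216)*(1/129830) = (-3/28 - 216)*(1/129830) = -6051/28*1/129830 = -6051/3635240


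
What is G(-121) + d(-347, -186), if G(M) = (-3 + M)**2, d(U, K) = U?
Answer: 15029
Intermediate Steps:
G(-121) + d(-347, -186) = (-3 - 121)**2 - 347 = (-124)**2 - 347 = 15376 - 347 = 15029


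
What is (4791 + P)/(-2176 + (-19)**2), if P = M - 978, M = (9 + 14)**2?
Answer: -4342/1815 ≈ -2.3923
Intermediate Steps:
M = 529 (M = 23**2 = 529)
P = -449 (P = 529 - 978 = -449)
(4791 + P)/(-2176 + (-19)**2) = (4791 - 449)/(-2176 + (-19)**2) = 4342/(-2176 + 361) = 4342/(-1815) = 4342*(-1/1815) = -4342/1815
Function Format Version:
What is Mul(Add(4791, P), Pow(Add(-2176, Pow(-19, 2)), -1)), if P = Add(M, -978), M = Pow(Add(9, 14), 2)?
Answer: Rational(-4342, 1815) ≈ -2.3923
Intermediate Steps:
M = 529 (M = Pow(23, 2) = 529)
P = -449 (P = Add(529, -978) = -449)
Mul(Add(4791, P), Pow(Add(-2176, Pow(-19, 2)), -1)) = Mul(Add(4791, -449), Pow(Add(-2176, Pow(-19, 2)), -1)) = Mul(4342, Pow(Add(-2176, 361), -1)) = Mul(4342, Pow(-1815, -1)) = Mul(4342, Rational(-1, 1815)) = Rational(-4342, 1815)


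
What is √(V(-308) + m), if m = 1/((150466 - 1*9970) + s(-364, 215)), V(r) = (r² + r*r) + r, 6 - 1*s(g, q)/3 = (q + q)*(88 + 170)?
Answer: √7005054224018814/192306 ≈ 435.22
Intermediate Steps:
s(g, q) = 18 - 1548*q (s(g, q) = 18 - 3*(q + q)*(88 + 170) = 18 - 3*2*q*258 = 18 - 1548*q)
V(r) = r + 2*r² (V(r) = (r² + r²) + r = 2*r² + r = r + 2*r²)
m = -1/192306 (m = 1/((150466 - 1*9970) + (18 - 1548*215)) = 1/((150466 - 9970) + (18 - 332820)) = 1/(140496 - 332802) = 1/(-192306) = -1/192306 ≈ -5.2000e-6)
√(V(-308) + m) = √(-308*(1 + 2*(-308)) - 1/192306) = √(-308*(1 - 616) - 1/192306) = √(-308*(-615) - 1/192306) = √(189420 - 1/192306) = √(36426602519/192306) = √7005054224018814/192306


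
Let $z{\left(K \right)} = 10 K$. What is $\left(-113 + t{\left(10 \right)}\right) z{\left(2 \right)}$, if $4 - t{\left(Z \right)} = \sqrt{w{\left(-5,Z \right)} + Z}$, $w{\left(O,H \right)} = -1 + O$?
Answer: $-2220$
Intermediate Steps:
$t{\left(Z \right)} = 4 - \sqrt{-6 + Z}$ ($t{\left(Z \right)} = 4 - \sqrt{\left(-1 - 5\right) + Z} = 4 - \sqrt{-6 + Z}$)
$\left(-113 + t{\left(10 \right)}\right) z{\left(2 \right)} = \left(-113 + \left(4 - \sqrt{-6 + 10}\right)\right) 10 \cdot 2 = \left(-113 + \left(4 - \sqrt{4}\right)\right) 20 = \left(-113 + \left(4 - 2\right)\right) 20 = \left(-113 + 2\right) 20 = \left(-111\right) 20 = -2220$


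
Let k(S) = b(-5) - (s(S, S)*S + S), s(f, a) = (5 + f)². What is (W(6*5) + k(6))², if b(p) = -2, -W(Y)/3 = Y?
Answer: 678976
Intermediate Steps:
W(Y) = -3*Y
k(S) = -2 - S - S*(5 + S)² (k(S) = -2 - ((5 + S)²*S + S) = -2 - (S*(5 + S)² + S) = -2 - (S + S*(5 + S)²) = -2 + (-S - S*(5 + S)²) = -2 - S - S*(5 + S)²)
(W(6*5) + k(6))² = (-18*5 + (-2 - 1*6 - 1*6*(5 + 6)²))² = (-3*30 + (-2 - 6 - 1*6*11²))² = (-90 + (-2 - 6 - 1*6*121))² = (-90 + (-2 - 6 - 726))² = (-90 - 734)² = (-824)² = 678976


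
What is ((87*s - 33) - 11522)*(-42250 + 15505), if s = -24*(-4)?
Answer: 85664235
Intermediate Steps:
s = 96
((87*s - 33) - 11522)*(-42250 + 15505) = ((87*96 - 33) - 11522)*(-42250 + 15505) = ((8352 - 33) - 11522)*(-26745) = (8319 - 11522)*(-26745) = -3203*(-26745) = 85664235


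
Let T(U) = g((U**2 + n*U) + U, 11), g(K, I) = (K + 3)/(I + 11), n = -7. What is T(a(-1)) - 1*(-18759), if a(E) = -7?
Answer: 206396/11 ≈ 18763.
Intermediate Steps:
g(K, I) = (3 + K)/(11 + I)
T(U) = 3/22 - 3*U/11 + U**2/22 (T(U) = (3 + ((U**2 - 7*U) + U))/(11 + 11) = (3 + (U**2 - 6*U))/22 = (3 + U**2 - 6*U)/22 = 3/22 - 3*U/11 + U**2/22)
T(a(-1)) - 1*(-18759) = (3/22 + (1/22)*(-7)*(-6 - 7)) - 1*(-18759) = (3/22 + (1/22)*(-7)*(-13)) + 18759 = (3/22 + 91/22) + 18759 = 47/11 + 18759 = 206396/11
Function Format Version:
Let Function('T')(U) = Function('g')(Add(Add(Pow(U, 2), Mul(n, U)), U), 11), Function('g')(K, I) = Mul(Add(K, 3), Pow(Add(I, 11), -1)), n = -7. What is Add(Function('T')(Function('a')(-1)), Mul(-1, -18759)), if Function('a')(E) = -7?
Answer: Rational(206396, 11) ≈ 18763.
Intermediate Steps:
Function('g')(K, I) = Mul(Pow(Add(11, I), -1), Add(3, K)) (Function('g')(K, I) = Mul(Add(3, K), Pow(Add(11, I), -1)) = Mul(Pow(Add(11, I), -1), Add(3, K)))
Function('T')(U) = Add(Rational(3, 22), Mul(Rational(-3, 11), U), Mul(Rational(1, 22), Pow(U, 2))) (Function('T')(U) = Mul(Pow(Add(11, 11), -1), Add(3, Add(Add(Pow(U, 2), Mul(-7, U)), U))) = Mul(Pow(22, -1), Add(3, Add(Pow(U, 2), Mul(-6, U)))) = Mul(Rational(1, 22), Add(3, Pow(U, 2), Mul(-6, U))) = Add(Rational(3, 22), Mul(Rational(-3, 11), U), Mul(Rational(1, 22), Pow(U, 2))))
Add(Function('T')(Function('a')(-1)), Mul(-1, -18759)) = Add(Add(Rational(3, 22), Mul(Rational(1, 22), -7, Add(-6, -7))), Mul(-1, -18759)) = Add(Add(Rational(3, 22), Mul(Rational(1, 22), -7, -13)), 18759) = Add(Add(Rational(3, 22), Rational(91, 22)), 18759) = Add(Rational(47, 11), 18759) = Rational(206396, 11)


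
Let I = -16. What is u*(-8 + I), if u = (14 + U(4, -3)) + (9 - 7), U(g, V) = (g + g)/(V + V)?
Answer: -352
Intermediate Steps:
U(g, V) = g/V (U(g, V) = (2*g)/((2*V)) = (2*g)*(1/(2*V)) = g/V)
u = 44/3 (u = (14 + 4/(-3)) + (9 - 7) = (14 + 4*(-1/3)) + 2 = (14 - 4/3) + 2 = 38/3 + 2 = 44/3 ≈ 14.667)
u*(-8 + I) = 44*(-8 - 16)/3 = (44/3)*(-24) = -352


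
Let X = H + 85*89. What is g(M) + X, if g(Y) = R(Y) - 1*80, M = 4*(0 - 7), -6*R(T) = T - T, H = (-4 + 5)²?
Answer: 7486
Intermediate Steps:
H = 1 (H = 1² = 1)
R(T) = 0 (R(T) = -(T - T)/6 = -⅙*0 = 0)
M = -28 (M = 4*(-7) = -28)
g(Y) = -80 (g(Y) = 0 - 1*80 = 0 - 80 = -80)
X = 7566 (X = 1 + 85*89 = 1 + 7565 = 7566)
g(M) + X = -80 + 7566 = 7486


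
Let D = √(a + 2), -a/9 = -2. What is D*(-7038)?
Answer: -14076*√5 ≈ -31475.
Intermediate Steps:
a = 18 (a = -9*(-2) = 18)
D = 2*√5 (D = √(18 + 2) = √20 = 2*√5 ≈ 4.4721)
D*(-7038) = (2*√5)*(-7038) = -14076*√5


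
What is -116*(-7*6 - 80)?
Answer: 14152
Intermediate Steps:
-116*(-7*6 - 80) = -116*(-42 - 80) = -116*(-122) = 14152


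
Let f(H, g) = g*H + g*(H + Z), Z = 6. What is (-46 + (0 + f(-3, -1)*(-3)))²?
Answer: 2116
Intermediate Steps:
f(H, g) = H*g + g*(6 + H) (f(H, g) = g*H + g*(H + 6) = H*g + g*(6 + H))
(-46 + (0 + f(-3, -1)*(-3)))² = (-46 + (0 + (2*(-1)*(3 - 3))*(-3)))² = (-46 + (0 + (2*(-1)*0)*(-3)))² = (-46 + (0 + 0*(-3)))² = (-46 + (0 + 0))² = (-46 + 0)² = (-46)² = 2116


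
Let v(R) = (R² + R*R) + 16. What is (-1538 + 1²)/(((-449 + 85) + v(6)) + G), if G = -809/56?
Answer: 86072/16265 ≈ 5.2919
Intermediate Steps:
v(R) = 16 + 2*R² (v(R) = (R² + R²) + 16 = 2*R² + 16 = 16 + 2*R²)
G = -809/56 (G = -809*1/56 = -809/56 ≈ -14.446)
(-1538 + 1²)/(((-449 + 85) + v(6)) + G) = (-1538 + 1²)/(((-449 + 85) + (16 + 2*6²)) - 809/56) = (-1538 + 1)/((-364 + (16 + 2*36)) - 809/56) = -1537/((-364 + (16 + 72)) - 809/56) = -1537/((-364 + 88) - 809/56) = -1537/(-276 - 809/56) = -1537/(-16265/56) = -56/16265*(-1537) = 86072/16265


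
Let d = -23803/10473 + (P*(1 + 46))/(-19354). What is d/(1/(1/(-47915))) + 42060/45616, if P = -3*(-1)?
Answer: 10212804601346827/11075683616485572 ≈ 0.92209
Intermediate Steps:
P = 3
d = -462159955/202694442 (d = -23803/10473 + (3*(1 + 46))/(-19354) = -23803*1/10473 + (3*47)*(-1/19354) = -23803/10473 + 141*(-1/19354) = -23803/10473 - 141/19354 = -462159955/202694442 ≈ -2.2801)
d/(1/(1/(-47915))) + 42060/45616 = -462159955/(202694442*(-47915)) + 42060/45616 = -462159955/(202694442*(1/(-1/47915))) + 42060*(1/45616) = -462159955/202694442/(-47915) + 10515/11404 = -462159955/202694442*(-1/47915) + 10515/11404 = 92431991/1942420837686 + 10515/11404 = 10212804601346827/11075683616485572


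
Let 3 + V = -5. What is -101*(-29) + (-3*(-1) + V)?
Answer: 2924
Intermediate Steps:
V = -8 (V = -3 - 5 = -8)
-101*(-29) + (-3*(-1) + V) = -101*(-29) + (-3*(-1) - 8) = 2929 + (3 - 8) = 2929 - 5 = 2924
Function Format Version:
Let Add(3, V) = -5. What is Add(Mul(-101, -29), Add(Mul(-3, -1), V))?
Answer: 2924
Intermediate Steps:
V = -8 (V = Add(-3, -5) = -8)
Add(Mul(-101, -29), Add(Mul(-3, -1), V)) = Add(Mul(-101, -29), Add(Mul(-3, -1), -8)) = Add(2929, Add(3, -8)) = Add(2929, -5) = 2924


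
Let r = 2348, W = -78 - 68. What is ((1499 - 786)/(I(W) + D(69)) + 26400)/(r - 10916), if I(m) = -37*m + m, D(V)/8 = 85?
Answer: -156711113/50859648 ≈ -3.0812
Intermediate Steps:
W = -146
D(V) = 680 (D(V) = 8*85 = 680)
I(m) = -36*m
((1499 - 786)/(I(W) + D(69)) + 26400)/(r - 10916) = ((1499 - 786)/(-36*(-146) + 680) + 26400)/(2348 - 10916) = (713/(5256 + 680) + 26400)/(-8568) = (713/5936 + 26400)*(-1/8568) = (156711113/5936)*(-1/8568) = -156711113/50859648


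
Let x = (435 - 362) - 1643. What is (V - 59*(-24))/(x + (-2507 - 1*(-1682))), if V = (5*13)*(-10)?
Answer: -766/2395 ≈ -0.31983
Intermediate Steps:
x = -1570 (x = 73 - 1643 = -1570)
V = -650 (V = 65*(-10) = -650)
(V - 59*(-24))/(x + (-2507 - 1*(-1682))) = (-650 - 59*(-24))/(-1570 + (-2507 - 1*(-1682))) = (-650 + 1416)/(-1570 + (-2507 + 1682)) = 766/(-1570 - 825) = 766/(-2395) = 766*(-1/2395) = -766/2395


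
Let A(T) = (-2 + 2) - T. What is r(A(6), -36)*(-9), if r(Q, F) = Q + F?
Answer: 378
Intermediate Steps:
A(T) = -T (A(T) = 0 - T = -T)
r(Q, F) = F + Q
r(A(6), -36)*(-9) = (-36 - 1*6)*(-9) = (-36 - 6)*(-9) = -42*(-9) = 378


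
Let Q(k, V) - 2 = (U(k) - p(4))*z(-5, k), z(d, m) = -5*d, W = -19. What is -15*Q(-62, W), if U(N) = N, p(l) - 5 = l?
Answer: 26595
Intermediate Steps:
p(l) = 5 + l
Q(k, V) = -223 + 25*k (Q(k, V) = 2 + (k - (5 + 4))*(-5*(-5)) = 2 + (k - 1*9)*25 = 2 + (k - 9)*25 = 2 + (-9 + k)*25 = 2 + (-225 + 25*k) = -223 + 25*k)
-15*Q(-62, W) = -15*(-223 + 25*(-62)) = -15*(-223 - 1550) = -15*(-1773) = 26595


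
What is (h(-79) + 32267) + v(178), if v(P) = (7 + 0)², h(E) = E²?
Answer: 38557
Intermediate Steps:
v(P) = 49 (v(P) = 7² = 49)
(h(-79) + 32267) + v(178) = ((-79)² + 32267) + 49 = (6241 + 32267) + 49 = 38508 + 49 = 38557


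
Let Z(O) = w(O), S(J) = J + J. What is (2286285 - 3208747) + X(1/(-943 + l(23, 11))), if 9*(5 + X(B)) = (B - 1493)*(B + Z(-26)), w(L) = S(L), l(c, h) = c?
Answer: -2320424029133/2539200 ≈ -9.1384e+5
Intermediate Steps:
S(J) = 2*J
w(L) = 2*L
Z(O) = 2*O
X(B) = -5 + (-1493 + B)*(-52 + B)/9 (X(B) = -5 + ((B - 1493)*(B + 2*(-26)))/9 = -5 + ((-1493 + B)*(B - 52))/9 = -5 + ((-1493 + B)*(-52 + B))/9 = -5 + (-1493 + B)*(-52 + B)/9)
(2286285 - 3208747) + X(1/(-943 + l(23, 11))) = (2286285 - 3208747) + (77591/9 - 515/(3*(-943 + 23)) + (1/(-943 + 23))²/9) = -922462 + (77591/9 - 515/3/(-920) + (1/(-920))²/9) = -922462 + (77591/9 - 515/3*(-1/920) + (-1/920)²/9) = -922462 + (77591/9 + 103/552 + (⅑)*(1/846400)) = -922462 + (77591/9 + 103/552 + 1/7617600) = -922462 + 21891481267/2539200 = -2320424029133/2539200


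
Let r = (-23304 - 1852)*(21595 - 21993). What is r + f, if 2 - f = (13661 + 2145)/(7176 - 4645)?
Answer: 25340583984/2531 ≈ 1.0012e+7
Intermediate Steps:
f = -10744/2531 (f = 2 - (13661 + 2145)/(7176 - 4645) = 2 - 15806/2531 = -10744/2531 ≈ -4.2450)
r = 10012088 (r = -25156*(-398) = 10012088)
r + f = 10012088 - 10744/2531 = 25340583984/2531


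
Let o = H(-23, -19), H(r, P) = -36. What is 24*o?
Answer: -864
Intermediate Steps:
o = -36
24*o = 24*(-36) = -864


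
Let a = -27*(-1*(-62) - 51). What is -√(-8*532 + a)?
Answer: -I*√4553 ≈ -67.476*I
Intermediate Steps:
a = -297 (a = -27*(62 - 51) = -27*11 = -297)
-√(-8*532 + a) = -√(-8*532 - 297) = -√(-4256 - 297) = -√(-4553) = -I*√4553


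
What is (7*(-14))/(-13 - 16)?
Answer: 98/29 ≈ 3.3793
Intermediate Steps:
(7*(-14))/(-13 - 16) = -98/(-29) = -98*(-1/29) = 98/29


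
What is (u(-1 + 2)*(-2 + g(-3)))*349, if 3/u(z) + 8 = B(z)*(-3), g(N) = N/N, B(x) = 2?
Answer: 1047/14 ≈ 74.786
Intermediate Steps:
g(N) = 1
u(z) = -3/14 (u(z) = 3/(-8 + 2*(-3)) = 3/(-8 - 6) = 3/(-14) = 3*(-1/14) = -3/14)
(u(-1 + 2)*(-2 + g(-3)))*349 = -3*(-2 + 1)/14*349 = -3/14*(-1)*349 = (3/14)*349 = 1047/14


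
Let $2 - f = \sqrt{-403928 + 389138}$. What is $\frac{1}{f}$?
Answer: $\frac{1}{7397} + \frac{i \sqrt{14790}}{14794} \approx 0.00013519 + 0.0082205 i$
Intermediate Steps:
$f = 2 - i \sqrt{14790}$ ($f = 2 - \sqrt{-403928 + 389138} = 2 - \sqrt{-14790} = 2 - i \sqrt{14790} \approx 2.0 - 121.61 i$)
$\frac{1}{f} = \frac{1}{2 - i \sqrt{14790}}$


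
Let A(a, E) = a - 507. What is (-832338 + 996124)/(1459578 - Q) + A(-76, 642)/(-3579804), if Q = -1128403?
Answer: 587830570867/9264464735724 ≈ 0.063450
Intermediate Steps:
A(a, E) = -507 + a
(-832338 + 996124)/(1459578 - Q) + A(-76, 642)/(-3579804) = (-832338 + 996124)/(1459578 - 1*(-1128403)) + (-507 - 76)/(-3579804) = 163786/(1459578 + 1128403) - 583*(-1/3579804) = 163786/2587981 + 583/3579804 = 587830570867/9264464735724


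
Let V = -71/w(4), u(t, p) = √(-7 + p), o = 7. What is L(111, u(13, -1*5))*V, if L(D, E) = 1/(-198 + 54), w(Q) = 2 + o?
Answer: 71/1296 ≈ 0.054784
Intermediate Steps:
w(Q) = 9 (w(Q) = 2 + 7 = 9)
L(D, E) = -1/144 (L(D, E) = 1/(-144) = -1/144)
V = -71/9 ≈ -7.8889
L(111, u(13, -1*5))*V = -1/144*(-71/9) = 71/1296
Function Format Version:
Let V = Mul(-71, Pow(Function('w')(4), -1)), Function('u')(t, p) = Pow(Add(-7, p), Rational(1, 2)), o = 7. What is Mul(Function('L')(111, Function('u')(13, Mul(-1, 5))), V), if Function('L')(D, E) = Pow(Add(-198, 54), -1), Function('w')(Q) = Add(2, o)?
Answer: Rational(71, 1296) ≈ 0.054784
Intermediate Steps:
Function('w')(Q) = 9 (Function('w')(Q) = Add(2, 7) = 9)
Function('L')(D, E) = Rational(-1, 144) (Function('L')(D, E) = Pow(-144, -1) = Rational(-1, 144))
V = Rational(-71, 9) (V = Mul(-71, Pow(9, -1)) = Mul(-71, Rational(1, 9)) = Rational(-71, 9) ≈ -7.8889)
Mul(Function('L')(111, Function('u')(13, Mul(-1, 5))), V) = Mul(Rational(-1, 144), Rational(-71, 9)) = Rational(71, 1296)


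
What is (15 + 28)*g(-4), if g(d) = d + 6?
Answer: 86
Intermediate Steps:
g(d) = 6 + d
(15 + 28)*g(-4) = (15 + 28)*(6 - 4) = 43*2 = 86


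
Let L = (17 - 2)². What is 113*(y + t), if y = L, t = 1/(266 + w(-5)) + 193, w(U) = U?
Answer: 12328187/261 ≈ 47234.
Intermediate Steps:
L = 225 (L = 15² = 225)
t = 50374/261 (t = 1/(266 - 5) + 193 = 1/261 + 193 = 50374/261 ≈ 193.00)
y = 225
113*(y + t) = 113*(225 + 50374/261) = 113*(109099/261) = 12328187/261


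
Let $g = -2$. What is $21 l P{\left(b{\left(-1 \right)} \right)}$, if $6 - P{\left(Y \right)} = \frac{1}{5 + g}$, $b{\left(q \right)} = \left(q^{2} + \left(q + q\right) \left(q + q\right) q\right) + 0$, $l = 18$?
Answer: $2142$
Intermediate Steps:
$b{\left(q \right)} = q^{2} + 4 q^{3}$ ($b{\left(q \right)} = \left(q^{2} + 2 q 2 q q\right) + 0 = \left(q^{2} + 4 q^{2} q\right) + 0 = \left(q^{2} + 4 q^{3}\right) + 0 = q^{2} + 4 q^{3}$)
$P{\left(Y \right)} = \frac{17}{3}$ ($P{\left(Y \right)} = 6 - \frac{1}{5 - 2} = 6 - \frac{1}{3} = \frac{17}{3}$)
$21 l P{\left(b{\left(-1 \right)} \right)} = 21 \cdot 18 \cdot \frac{17}{3} = 378 \cdot \frac{17}{3} = 2142$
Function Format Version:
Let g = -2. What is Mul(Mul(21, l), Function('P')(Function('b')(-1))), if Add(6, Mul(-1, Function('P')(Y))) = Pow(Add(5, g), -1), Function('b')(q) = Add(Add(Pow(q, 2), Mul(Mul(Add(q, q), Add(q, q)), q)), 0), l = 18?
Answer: 2142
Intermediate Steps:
Function('b')(q) = Add(Pow(q, 2), Mul(4, Pow(q, 3))) (Function('b')(q) = Add(Add(Pow(q, 2), Mul(Mul(Mul(2, q), Mul(2, q)), q)), 0) = Add(Add(Pow(q, 2), Mul(Mul(4, Pow(q, 2)), q)), 0) = Add(Add(Pow(q, 2), Mul(4, Pow(q, 3))), 0) = Add(Pow(q, 2), Mul(4, Pow(q, 3))))
Function('P')(Y) = Rational(17, 3) (Function('P')(Y) = Add(6, Mul(-1, Pow(Add(5, -2), -1))) = Add(6, Mul(-1, Pow(3, -1))) = Add(6, Mul(-1, Rational(1, 3))) = Add(6, Rational(-1, 3)) = Rational(17, 3))
Mul(Mul(21, l), Function('P')(Function('b')(-1))) = Mul(Mul(21, 18), Rational(17, 3)) = Mul(378, Rational(17, 3)) = 2142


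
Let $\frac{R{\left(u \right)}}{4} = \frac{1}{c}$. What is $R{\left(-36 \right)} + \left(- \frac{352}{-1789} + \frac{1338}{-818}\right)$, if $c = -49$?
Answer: $- \frac{54517581}{35853349} \approx -1.5206$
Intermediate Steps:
$R{\left(u \right)} = - \frac{4}{49}$ ($R{\left(u \right)} = \frac{4}{-49} = 4 \left(- \frac{1}{49}\right) = - \frac{4}{49}$)
$R{\left(-36 \right)} + \left(- \frac{352}{-1789} + \frac{1338}{-818}\right) = - \frac{4}{49} + \left(- \frac{352}{-1789} + \frac{1338}{-818}\right) = - \frac{4}{49} + \left(\left(-352\right) \left(- \frac{1}{1789}\right) + 1338 \left(- \frac{1}{818}\right)\right) = - \frac{4}{49} + \left(\frac{352}{1789} - \frac{669}{409}\right) = - \frac{4}{49} - \frac{1052873}{731701} = - \frac{54517581}{35853349}$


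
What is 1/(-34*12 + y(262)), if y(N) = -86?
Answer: -1/494 ≈ -0.0020243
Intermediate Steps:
1/(-34*12 + y(262)) = 1/(-34*12 - 86) = 1/(-408 - 86) = 1/(-494) = -1/494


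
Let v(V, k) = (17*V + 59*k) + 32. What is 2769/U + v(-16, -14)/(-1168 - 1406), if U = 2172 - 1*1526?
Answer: 300617/63954 ≈ 4.7005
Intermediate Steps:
U = 646 (U = 2172 - 1526 = 646)
v(V, k) = 32 + 17*V + 59*k
2769/U + v(-16, -14)/(-1168 - 1406) = 2769/646 + (32 + 17*(-16) + 59*(-14))/(-1168 - 1406) = 2769*(1/646) + (32 - 272 - 826)/(-2574) = 2769/646 - 1066*(-1/2574) = 2769/646 + 41/99 = 300617/63954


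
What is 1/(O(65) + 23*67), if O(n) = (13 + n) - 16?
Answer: 1/1603 ≈ 0.00062383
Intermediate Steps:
O(n) = -3 + n
1/(O(65) + 23*67) = 1/((-3 + 65) + 23*67) = 1/(62 + 1541) = 1/1603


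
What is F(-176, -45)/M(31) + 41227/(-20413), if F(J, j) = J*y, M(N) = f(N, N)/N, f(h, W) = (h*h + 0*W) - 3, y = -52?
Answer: 2875958795/9777827 ≈ 294.13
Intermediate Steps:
f(h, W) = -3 + h² (f(h, W) = (h² + 0) - 3 = h² - 3 = -3 + h²)
M(N) = (-3 + N²)/N
F(J, j) = -52*J (F(J, j) = J*(-52) = -52*J)
F(-176, -45)/M(31) + 41227/(-20413) = (-52*(-176))/(31 - 3/31) + 41227/(-20413) = 9152/(31 - 3*1/31) + 41227*(-1/20413) = 9152/(31 - 3/31) - 41227/20413 = 9152/(958/31) - 41227/20413 = 9152*(31/958) - 41227/20413 = 141856/479 - 41227/20413 = 2875958795/9777827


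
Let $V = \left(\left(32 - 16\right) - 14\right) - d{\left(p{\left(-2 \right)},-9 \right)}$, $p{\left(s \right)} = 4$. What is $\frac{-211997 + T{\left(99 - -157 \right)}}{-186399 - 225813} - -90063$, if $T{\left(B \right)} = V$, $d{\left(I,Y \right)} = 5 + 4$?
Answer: $\frac{3093771780}{34351} \approx 90064.0$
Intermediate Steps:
$d{\left(I,Y \right)} = 9$
$V = -7$ ($V = \left(\left(32 - 16\right) - 14\right) - 9 = \left(16 - 14\right) - 9 = 2 - 9 = -7$)
$T{\left(B \right)} = -7$
$\frac{-211997 + T{\left(99 - -157 \right)}}{-186399 - 225813} - -90063 = \frac{-211997 - 7}{-186399 - 225813} - -90063 = - \frac{212004}{-412212} + 90063 = \left(-212004\right) \left(- \frac{1}{412212}\right) + 90063 = \frac{17667}{34351} + 90063 = \frac{3093771780}{34351}$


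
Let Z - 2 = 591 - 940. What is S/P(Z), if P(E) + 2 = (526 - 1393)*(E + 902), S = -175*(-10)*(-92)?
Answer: 23000/68741 ≈ 0.33459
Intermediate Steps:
Z = -347 (Z = 2 + (591 - 940) = 2 - 349 = -347)
S = -161000 (S = 1750*(-92) = -161000)
P(E) = -782036 - 867*E (P(E) = -2 + (526 - 1393)*(E + 902) = -2 - 867*(902 + E) = -2 + (-782034 - 867*E) = -782036 - 867*E)
S/P(Z) = -161000/(-782036 - 867*(-347)) = -161000/(-782036 + 300849) = -161000/(-481187) = -161000*(-1/481187) = 23000/68741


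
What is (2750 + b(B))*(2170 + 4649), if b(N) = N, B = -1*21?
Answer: 18609051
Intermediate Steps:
B = -21
(2750 + b(B))*(2170 + 4649) = (2750 - 21)*(2170 + 4649) = 2729*6819 = 18609051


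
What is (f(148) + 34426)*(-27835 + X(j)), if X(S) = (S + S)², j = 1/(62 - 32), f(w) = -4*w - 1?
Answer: -211891816042/225 ≈ -9.4174e+8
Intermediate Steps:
f(w) = -1 - 4*w
j = 1/30 ≈ 0.033333
X(S) = 4*S² (X(S) = (2*S)² = 4*S²)
(f(148) + 34426)*(-27835 + X(j)) = ((-1 - 4*148) + 34426)*(-27835 + 4*(1/30)²) = ((-1 - 592) + 34426)*(-27835 + 4*(1/900)) = (-593 + 34426)*(-27835 + 1/225) = 33833*(-6262874/225) = -211891816042/225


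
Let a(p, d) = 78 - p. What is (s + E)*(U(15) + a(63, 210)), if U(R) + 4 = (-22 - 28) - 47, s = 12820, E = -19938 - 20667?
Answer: 2389510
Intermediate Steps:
E = -40605
U(R) = -101 (U(R) = -4 + ((-22 - 28) - 47) = -4 + (-50 - 47) = -4 - 97 = -101)
(s + E)*(U(15) + a(63, 210)) = (12820 - 40605)*(-101 + (78 - 1*63)) = -27785*(-101 + (78 - 63)) = -27785*(-101 + 15) = -27785*(-86) = 2389510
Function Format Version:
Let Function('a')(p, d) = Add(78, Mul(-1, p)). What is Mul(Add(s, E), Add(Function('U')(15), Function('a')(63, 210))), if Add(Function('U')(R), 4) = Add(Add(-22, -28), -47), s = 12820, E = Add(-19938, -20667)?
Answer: 2389510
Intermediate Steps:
E = -40605
Function('U')(R) = -101 (Function('U')(R) = Add(-4, Add(Add(-22, -28), -47)) = Add(-4, Add(-50, -47)) = Add(-4, -97) = -101)
Mul(Add(s, E), Add(Function('U')(15), Function('a')(63, 210))) = Mul(Add(12820, -40605), Add(-101, Add(78, Mul(-1, 63)))) = Mul(-27785, Add(-101, Add(78, -63))) = Mul(-27785, Add(-101, 15)) = Mul(-27785, -86) = 2389510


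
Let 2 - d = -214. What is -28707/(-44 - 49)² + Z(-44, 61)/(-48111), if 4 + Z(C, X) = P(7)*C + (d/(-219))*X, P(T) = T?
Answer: -11176329421/3375130983 ≈ -3.3114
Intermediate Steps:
d = 216 (d = 2 - 1*(-214) = 2 + 214 = 216)
Z(C, X) = -4 + 7*C - 72*X/73 (Z(C, X) = -4 + (7*C + (216/(-219))*X) = -4 + (7*C + (216*(-1/219))*X) = -4 + (7*C - 72*X/73) = -4 + 7*C - 72*X/73)
-28707/(-44 - 49)² + Z(-44, 61)/(-48111) = -28707/(-44 - 49)² + (-4 + 7*(-44) - 72/73*61)/(-48111) = -28707/((-93)²) + (-4 - 308 - 4392/73)*(-1/48111) = -28707/8649 - 27168/73*(-1/48111) = -28707*1/8649 + 9056/1170701 = -9569/2883 + 9056/1170701 = -11176329421/3375130983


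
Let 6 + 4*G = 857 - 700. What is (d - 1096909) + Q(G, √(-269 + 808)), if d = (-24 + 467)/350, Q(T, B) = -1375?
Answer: -384398957/350 ≈ -1.0983e+6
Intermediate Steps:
G = 151/4 (G = -3/2 + (857 - 700)/4 = -3/2 + (¼)*157 = -3/2 + 157/4 = 151/4 ≈ 37.750)
d = 443/350 (d = (1/350)*443 = 443/350 ≈ 1.2657)
(d - 1096909) + Q(G, √(-269 + 808)) = (443/350 - 1096909) - 1375 = -383917707/350 - 1375 = -384398957/350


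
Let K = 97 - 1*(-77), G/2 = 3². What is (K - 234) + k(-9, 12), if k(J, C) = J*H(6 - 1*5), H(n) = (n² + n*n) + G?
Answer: -240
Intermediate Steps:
G = 18 (G = 2*3² = 2*9 = 18)
K = 174 (K = 97 + 77 = 174)
H(n) = 18 + 2*n² (H(n) = (n² + n*n) + 18 = (n² + n²) + 18 = 2*n² + 18 = 18 + 2*n²)
k(J, C) = 20*J (k(J, C) = J*(18 + 2*(6 - 1*5)²) = J*(18 + 2*(6 - 5)²) = J*(18 + 2*1²) = J*(18 + 2*1) = J*(18 + 2) = J*20 = 20*J)
(K - 234) + k(-9, 12) = (174 - 234) + 20*(-9) = -60 - 180 = -240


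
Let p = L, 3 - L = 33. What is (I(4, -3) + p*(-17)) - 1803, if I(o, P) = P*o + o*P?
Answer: -1317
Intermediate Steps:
L = -30 (L = 3 - 1*33 = 3 - 33 = -30)
I(o, P) = 2*P*o (I(o, P) = P*o + P*o = 2*P*o)
p = -30
(I(4, -3) + p*(-17)) - 1803 = (2*(-3)*4 - 30*(-17)) - 1803 = (-24 + 510) - 1803 = 486 - 1803 = -1317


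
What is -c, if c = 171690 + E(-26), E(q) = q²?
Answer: -172366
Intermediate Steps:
c = 172366 (c = 171690 + (-26)² = 171690 + 676 = 172366)
-c = -1*172366 = -172366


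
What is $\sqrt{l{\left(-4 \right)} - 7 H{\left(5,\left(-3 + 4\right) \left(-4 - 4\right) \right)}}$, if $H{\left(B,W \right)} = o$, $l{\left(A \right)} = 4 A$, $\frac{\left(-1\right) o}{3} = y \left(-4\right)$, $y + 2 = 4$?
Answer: $2 i \sqrt{46} \approx 13.565 i$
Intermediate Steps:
$y = 2$ ($y = -2 + 4 = 2$)
$o = 24$ ($o = - 3 \cdot 2 \left(-4\right) = \left(-3\right) \left(-8\right) = 24$)
$H{\left(B,W \right)} = 24$
$\sqrt{l{\left(-4 \right)} - 7 H{\left(5,\left(-3 + 4\right) \left(-4 - 4\right) \right)}} = \sqrt{4 \left(-4\right) - 168} = \sqrt{-16 - 168} = \sqrt{-184} = 2 i \sqrt{46}$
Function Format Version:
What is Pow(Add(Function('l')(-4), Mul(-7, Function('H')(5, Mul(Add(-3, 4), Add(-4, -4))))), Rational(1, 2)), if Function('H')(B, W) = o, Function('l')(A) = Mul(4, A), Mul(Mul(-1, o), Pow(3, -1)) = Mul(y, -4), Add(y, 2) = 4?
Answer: Mul(2, I, Pow(46, Rational(1, 2))) ≈ Mul(13.565, I)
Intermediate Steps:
y = 2 (y = Add(-2, 4) = 2)
o = 24 (o = Mul(-3, Mul(2, -4)) = Mul(-3, -8) = 24)
Function('H')(B, W) = 24
Pow(Add(Function('l')(-4), Mul(-7, Function('H')(5, Mul(Add(-3, 4), Add(-4, -4))))), Rational(1, 2)) = Pow(Add(Mul(4, -4), Mul(-7, 24)), Rational(1, 2)) = Pow(Add(-16, -168), Rational(1, 2)) = Pow(-184, Rational(1, 2)) = Mul(2, I, Pow(46, Rational(1, 2)))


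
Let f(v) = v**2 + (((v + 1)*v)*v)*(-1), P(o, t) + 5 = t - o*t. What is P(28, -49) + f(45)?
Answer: -89807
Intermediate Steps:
P(o, t) = -5 + t - o*t (P(o, t) = -5 + (t - o*t) = -5 + t - o*t)
f(v) = v**2 - v**2*(1 + v) (f(v) = v**2 + (((1 + v)*v)*v)*(-1) = v**2 + ((v*(1 + v))*v)*(-1) = v**2 + (v**2*(1 + v))*(-1) = v**2 - v**2*(1 + v))
P(28, -49) + f(45) = (-5 - 49 - 1*28*(-49)) - 1*45**3 = (-5 - 49 + 1372) - 1*91125 = 1318 - 91125 = -89807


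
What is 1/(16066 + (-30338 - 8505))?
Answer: -1/22777 ≈ -4.3904e-5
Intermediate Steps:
1/(16066 + (-30338 - 8505)) = 1/(16066 - 38843) = 1/(-22777) = -1/22777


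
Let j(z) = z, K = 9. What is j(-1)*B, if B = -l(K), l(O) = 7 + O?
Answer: 16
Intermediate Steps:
B = -16 (B = -(7 + 9) = -1*16 = -16)
j(-1)*B = -1*(-16) = 16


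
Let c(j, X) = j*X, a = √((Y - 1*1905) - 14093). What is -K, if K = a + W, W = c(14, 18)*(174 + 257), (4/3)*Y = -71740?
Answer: -108612 - 29*I*√83 ≈ -1.0861e+5 - 264.2*I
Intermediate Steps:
Y = -53805 (Y = (¾)*(-71740) = -53805)
a = 29*I*√83 (a = √((-53805 - 1*1905) - 14093) = √((-53805 - 1905) - 14093) = √(-55710 - 14093) = √(-69803) = 29*I*√83 ≈ 264.2*I)
c(j, X) = X*j
W = 108612 (W = (18*14)*(174 + 257) = 252*431 = 108612)
K = 108612 + 29*I*√83 (K = 29*I*√83 + 108612 = 108612 + 29*I*√83 ≈ 1.0861e+5 + 264.2*I)
-K = -(108612 + 29*I*√83) = -108612 - 29*I*√83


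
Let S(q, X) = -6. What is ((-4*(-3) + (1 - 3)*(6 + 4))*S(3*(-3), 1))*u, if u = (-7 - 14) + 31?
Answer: 480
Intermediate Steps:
u = 10 (u = -21 + 31 = 10)
((-4*(-3) + (1 - 3)*(6 + 4))*S(3*(-3), 1))*u = ((-4*(-3) + (1 - 3)*(6 + 4))*(-6))*10 = ((12 - 2*10)*(-6))*10 = ((12 - 20)*(-6))*10 = -8*(-6)*10 = 48*10 = 480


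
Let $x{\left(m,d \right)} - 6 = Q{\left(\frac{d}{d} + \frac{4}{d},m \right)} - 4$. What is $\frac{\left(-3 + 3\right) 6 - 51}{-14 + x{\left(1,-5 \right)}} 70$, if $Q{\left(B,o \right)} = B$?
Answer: $\frac{17850}{59} \approx 302.54$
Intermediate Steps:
$x{\left(m,d \right)} = 3 + \frac{4}{d}$ ($x{\left(m,d \right)} = 6 - \left(4 - \frac{4}{d} - \frac{d}{d}\right) = 6 + \left(\left(1 + \frac{4}{d}\right) - 4\right) = 6 - \left(3 - \frac{4}{d}\right) = 3 + \frac{4}{d}$)
$\frac{\left(-3 + 3\right) 6 - 51}{-14 + x{\left(1,-5 \right)}} 70 = \frac{\left(-3 + 3\right) 6 - 51}{-14 + \left(3 + \frac{4}{-5}\right)} 70 = \frac{0 \cdot 6 - 51}{-14 + \left(3 + 4 \left(- \frac{1}{5}\right)\right)} 70 = \frac{0 - 51}{-14 + \left(3 - \frac{4}{5}\right)} 70 = - \frac{51}{-14 + \frac{11}{5}} \cdot 70 = - \frac{51}{- \frac{59}{5}} \cdot 70 = \left(-51\right) \left(- \frac{5}{59}\right) 70 = \frac{255}{59} \cdot 70 = \frac{17850}{59}$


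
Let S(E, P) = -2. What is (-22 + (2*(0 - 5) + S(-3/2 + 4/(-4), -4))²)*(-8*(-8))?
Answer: 7808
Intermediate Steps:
(-22 + (2*(0 - 5) + S(-3/2 + 4/(-4), -4))²)*(-8*(-8)) = (-22 + (2*(0 - 5) - 2)²)*(-8*(-8)) = (-22 + (2*(-5) - 2)²)*64 = (-22 + (-10 - 2)²)*64 = (-22 + (-12)²)*64 = (-22 + 144)*64 = 122*64 = 7808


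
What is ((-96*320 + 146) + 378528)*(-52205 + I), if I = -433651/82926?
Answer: -753248293227937/41463 ≈ -1.8167e+10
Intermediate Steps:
I = -433651/82926 (I = -433651*1/82926 = -433651/82926 ≈ -5.2294)
((-96*320 + 146) + 378528)*(-52205 + I) = ((-96*320 + 146) + 378528)*(-52205 - 433651/82926) = ((-30720 + 146) + 378528)*(-4329585481/82926) = (-30574 + 378528)*(-4329585481/82926) = 347954*(-4329585481/82926) = -753248293227937/41463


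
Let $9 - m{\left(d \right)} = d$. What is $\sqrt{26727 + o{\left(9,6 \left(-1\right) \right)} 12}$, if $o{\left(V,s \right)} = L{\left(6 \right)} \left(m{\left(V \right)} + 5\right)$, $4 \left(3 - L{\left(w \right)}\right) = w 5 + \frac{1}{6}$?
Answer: $\frac{\sqrt{105818}}{2} \approx 162.65$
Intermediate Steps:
$m{\left(d \right)} = 9 - d$
$L{\left(w \right)} = \frac{71}{24} - \frac{5 w}{4}$ ($L{\left(w \right)} = 3 - \frac{w 5 + \frac{1}{6}}{4} = 3 - \frac{5 w + \frac{1}{6}}{4} = 3 - \frac{\frac{1}{6} + 5 w}{4} = 3 - \left(\frac{1}{24} + \frac{5 w}{4}\right) = \frac{71}{24} - \frac{5 w}{4}$)
$o{\left(V,s \right)} = - \frac{763}{12} + \frac{109 V}{24}$ ($o{\left(V,s \right)} = \left(\frac{71}{24} - \frac{15}{2}\right) \left(\left(9 - V\right) + 5\right) = \left(\frac{71}{24} - \frac{15}{2}\right) \left(14 - V\right) = - \frac{109 \left(14 - V\right)}{24} = - \frac{763}{12} + \frac{109 V}{24}$)
$\sqrt{26727 + o{\left(9,6 \left(-1\right) \right)} 12} = \sqrt{26727 + \left(- \frac{763}{12} + \frac{109}{24} \cdot 9\right) 12} = \sqrt{26727 + \left(- \frac{763}{12} + \frac{327}{8}\right) 12} = \sqrt{26727 - \frac{545}{2}} = \sqrt{\frac{52909}{2}} = \frac{\sqrt{105818}}{2}$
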